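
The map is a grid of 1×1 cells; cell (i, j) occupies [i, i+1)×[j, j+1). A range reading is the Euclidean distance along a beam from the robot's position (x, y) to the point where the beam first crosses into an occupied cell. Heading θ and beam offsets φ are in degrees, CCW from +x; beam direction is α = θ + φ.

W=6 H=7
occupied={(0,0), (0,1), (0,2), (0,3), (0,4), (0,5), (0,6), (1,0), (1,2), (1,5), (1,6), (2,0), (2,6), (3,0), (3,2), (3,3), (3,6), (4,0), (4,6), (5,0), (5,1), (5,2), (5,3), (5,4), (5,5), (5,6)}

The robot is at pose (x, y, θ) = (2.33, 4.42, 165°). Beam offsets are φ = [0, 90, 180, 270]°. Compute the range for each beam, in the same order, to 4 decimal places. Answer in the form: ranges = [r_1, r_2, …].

beam 1: φ=0°, α=165°
  d=(-0.9659,0.2588)  start (2,4)  tX=0.3416 tY=2.2409  stride 1/|dx|=1.0353 1/|dy|=3.8637
    cross x-line → (1,4), t=0.3416
    cross x-line → (0,4), t=1.3769 (wall)
  → r_1 = 1.3769
beam 2: φ=90°, α=255°
  d=(-0.2588,-0.9659)  start (2,4)  tX=1.2750 tY=0.4348  stride 1/|dx|=3.8637 1/|dy|=1.0353
    cross y-line → (2,3), t=0.4348
    cross x-line → (1,3), t=1.2750
    cross y-line → (1,2), t=1.4701 (wall)
  → r_2 = 1.4701
beam 3: φ=180°, α=345°
  d=(0.9659,-0.2588)  start (2,4)  tX=0.6936 tY=1.6228  stride 1/|dx|=1.0353 1/|dy|=3.8637
    cross x-line → (3,4), t=0.6936
    cross y-line → (3,3), t=1.6228 (wall)
  → r_3 = 1.6228
beam 4: φ=270°, α=75°
  d=(0.2588,0.9659)  start (2,4)  tX=2.5887 tY=0.6005  stride 1/|dx|=3.8637 1/|dy|=1.0353
    cross y-line → (2,5), t=0.6005
    cross y-line → (2,6), t=1.6357 (wall)
  → r_4 = 1.6357

ranges = [1.3769, 1.4701, 1.6228, 1.6357]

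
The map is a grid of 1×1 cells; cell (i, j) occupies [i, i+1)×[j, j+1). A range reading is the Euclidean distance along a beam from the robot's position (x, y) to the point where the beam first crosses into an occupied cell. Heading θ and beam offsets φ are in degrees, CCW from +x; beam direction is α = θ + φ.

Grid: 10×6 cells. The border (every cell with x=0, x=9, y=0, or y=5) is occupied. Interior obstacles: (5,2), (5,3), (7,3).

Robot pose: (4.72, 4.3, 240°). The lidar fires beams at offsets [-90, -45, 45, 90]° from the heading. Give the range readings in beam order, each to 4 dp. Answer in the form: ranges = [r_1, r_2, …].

beam 1: φ=-90°, α=150°
  direction (-0.8660, 0.5000); cell (4,4); t to first gridline: x 0.8314, y 1.4000 (then +1.1547 / +2.0000)
    (3,4) via x @ 0.8314
    (3,5) via y @ 1.4000  # hit
  → r_1 = 1.4000
beam 2: φ=-45°, α=195°
  direction (-0.9659, -0.2588); cell (4,4); t to first gridline: x 0.7454, y 1.1591 (then +1.0353 / +3.8637)
    (3,4) via x @ 0.7454
    (3,3) via y @ 1.1591
    (2,3) via x @ 1.7807
    (1,3) via x @ 2.8160
    (0,3) via x @ 3.8512  # hit
  → r_2 = 3.8512
beam 3: φ=45°, α=285°
  direction (0.2588, -0.9659); cell (4,4); t to first gridline: x 1.0818, y 0.3106 (then +3.8637 / +1.0353)
    (4,3) via y @ 0.3106
    (5,3) via x @ 1.0818  # hit
  → r_3 = 1.0818
beam 4: φ=90°, α=330°
  direction (0.8660, -0.5000); cell (4,4); t to first gridline: x 0.3233, y 0.6000 (then +1.1547 / +2.0000)
    (5,4) via x @ 0.3233
    (5,3) via y @ 0.6000  # hit
  → r_4 = 0.6000

ranges = [1.4000, 3.8512, 1.0818, 0.6000]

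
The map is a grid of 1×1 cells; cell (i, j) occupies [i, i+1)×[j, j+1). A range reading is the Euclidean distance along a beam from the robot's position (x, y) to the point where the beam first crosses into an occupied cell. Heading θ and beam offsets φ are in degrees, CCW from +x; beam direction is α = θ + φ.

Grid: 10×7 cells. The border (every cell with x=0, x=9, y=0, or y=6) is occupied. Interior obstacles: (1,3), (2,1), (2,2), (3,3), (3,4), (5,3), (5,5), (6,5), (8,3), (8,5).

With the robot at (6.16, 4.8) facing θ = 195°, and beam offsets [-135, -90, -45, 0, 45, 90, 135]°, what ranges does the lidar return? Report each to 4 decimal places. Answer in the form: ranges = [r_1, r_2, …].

ranges = [0.2309, 0.2071, 0.4000, 2.2362, 0.9238, 3.9340, 2.1246]

beam 1: φ=-135°, α=60°
  direction (0.5000, 0.8660); cell (6,4); t to first gridline: x 1.6800, y 0.2309 (then +2.0000 / +1.1547)
    (6,5) via y @ 0.2309  # hit
  → r_1 = 0.2309
beam 2: φ=-90°, α=105°
  direction (-0.2588, 0.9659); cell (6,4); t to first gridline: x 0.6182, y 0.2071 (then +3.8637 / +1.0353)
    (6,5) via y @ 0.2071  # hit
  → r_2 = 0.2071
beam 3: φ=-45°, α=150°
  direction (-0.8660, 0.5000); cell (6,4); t to first gridline: x 0.1848, y 0.4000 (then +1.1547 / +2.0000)
    (5,4) via x @ 0.1848
    (5,5) via y @ 0.4000  # hit
  → r_3 = 0.4000
beam 4: φ=0°, α=195°
  direction (-0.9659, -0.2588); cell (6,4); t to first gridline: x 0.1656, y 3.0910 (then +1.0353 / +3.8637)
    (5,4) via x @ 0.1656
    (4,4) via x @ 1.2009
    (3,4) via x @ 2.2362  # hit
  → r_4 = 2.2362
beam 5: φ=45°, α=240°
  direction (-0.5000, -0.8660); cell (6,4); t to first gridline: x 0.3200, y 0.9238 (then +2.0000 / +1.1547)
    (5,4) via x @ 0.3200
    (5,3) via y @ 0.9238  # hit
  → r_5 = 0.9238
beam 6: φ=90°, α=285°
  direction (0.2588, -0.9659); cell (6,4); t to first gridline: x 3.2455, y 0.8282 (then +3.8637 / +1.0353)
    (6,3) via y @ 0.8282
    (6,2) via y @ 1.8635
    (6,1) via y @ 2.8988
    (7,1) via x @ 3.2455
    (7,0) via y @ 3.9340  # hit
  → r_6 = 3.9340
beam 7: φ=135°, α=330°
  direction (0.8660, -0.5000); cell (6,4); t to first gridline: x 0.9699, y 1.6000 (then +1.1547 / +2.0000)
    (7,4) via x @ 0.9699
    (7,3) via y @ 1.6000
    (8,3) via x @ 2.1246  # hit
  → r_7 = 2.1246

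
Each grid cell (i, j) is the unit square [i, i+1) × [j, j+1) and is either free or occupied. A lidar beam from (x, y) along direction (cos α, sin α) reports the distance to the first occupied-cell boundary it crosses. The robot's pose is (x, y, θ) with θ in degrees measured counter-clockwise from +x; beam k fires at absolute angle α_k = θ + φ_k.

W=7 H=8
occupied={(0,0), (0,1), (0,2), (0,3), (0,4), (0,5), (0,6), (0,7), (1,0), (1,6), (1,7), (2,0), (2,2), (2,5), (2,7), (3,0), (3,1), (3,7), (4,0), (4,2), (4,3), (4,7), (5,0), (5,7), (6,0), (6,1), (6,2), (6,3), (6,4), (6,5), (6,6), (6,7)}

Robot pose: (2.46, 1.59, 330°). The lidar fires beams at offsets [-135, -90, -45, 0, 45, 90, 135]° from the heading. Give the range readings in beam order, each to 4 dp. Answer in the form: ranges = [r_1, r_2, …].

ranges = [1.5115, 0.6813, 0.6108, 0.6235, 0.5590, 0.4734, 0.4245]

beam 1: φ=-135°, α=195°
  d=(-0.9659,-0.2588)  start (2,1)  tX=0.4762 tY=2.2796  stride 1/|dx|=1.0353 1/|dy|=3.8637
    cross x-line → (1,1), t=0.4762
    cross x-line → (0,1), t=1.5115 (wall)
  → r_1 = 1.5115
beam 2: φ=-90°, α=240°
  d=(-0.5000,-0.8660)  start (2,1)  tX=0.9200 tY=0.6813  stride 1/|dx|=2.0000 1/|dy|=1.1547
    cross y-line → (2,0), t=0.6813 (wall)
  → r_2 = 0.6813
beam 3: φ=-45°, α=285°
  d=(0.2588,-0.9659)  start (2,1)  tX=2.0864 tY=0.6108  stride 1/|dx|=3.8637 1/|dy|=1.0353
    cross y-line → (2,0), t=0.6108 (wall)
  → r_3 = 0.6108
beam 4: φ=0°, α=330°
  d=(0.8660,-0.5000)  start (2,1)  tX=0.6235 tY=1.1800  stride 1/|dx|=1.1547 1/|dy|=2.0000
    cross x-line → (3,1), t=0.6235 (wall)
  → r_4 = 0.6235
beam 5: φ=45°, α=15°
  d=(0.9659,0.2588)  start (2,1)  tX=0.5590 tY=1.5841  stride 1/|dx|=1.0353 1/|dy|=3.8637
    cross x-line → (3,1), t=0.5590 (wall)
  → r_5 = 0.5590
beam 6: φ=90°, α=60°
  d=(0.5000,0.8660)  start (2,1)  tX=1.0800 tY=0.4734  stride 1/|dx|=2.0000 1/|dy|=1.1547
    cross y-line → (2,2), t=0.4734 (wall)
  → r_6 = 0.4734
beam 7: φ=135°, α=105°
  d=(-0.2588,0.9659)  start (2,1)  tX=1.7773 tY=0.4245  stride 1/|dx|=3.8637 1/|dy|=1.0353
    cross y-line → (2,2), t=0.4245 (wall)
  → r_7 = 0.4245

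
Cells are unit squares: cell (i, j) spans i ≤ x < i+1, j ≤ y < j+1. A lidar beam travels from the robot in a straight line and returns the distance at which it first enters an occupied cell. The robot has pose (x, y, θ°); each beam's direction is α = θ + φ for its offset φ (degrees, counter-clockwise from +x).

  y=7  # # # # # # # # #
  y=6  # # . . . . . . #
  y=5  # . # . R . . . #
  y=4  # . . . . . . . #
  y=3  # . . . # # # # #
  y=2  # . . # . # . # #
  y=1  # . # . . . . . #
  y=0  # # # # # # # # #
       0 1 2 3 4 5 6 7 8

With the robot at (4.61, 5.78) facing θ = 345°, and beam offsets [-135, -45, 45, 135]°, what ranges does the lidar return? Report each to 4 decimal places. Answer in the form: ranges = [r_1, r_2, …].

beam 1: φ=-135°, α=210°
  d=(-0.8660,-0.5000)  start (4,5)  tX=0.7044 tY=1.5600  stride 1/|dx|=1.1547 1/|dy|=2.0000
    cross x-line → (3,5), t=0.7044
    cross y-line → (3,4), t=1.5600
    cross x-line → (2,4), t=1.8591
    cross x-line → (1,4), t=3.0138
    cross y-line → (1,3), t=3.5600
    cross x-line → (0,3), t=4.1685 (wall)
  → r_1 = 4.1685
beam 2: φ=-45°, α=300°
  d=(0.5000,-0.8660)  start (4,5)  tX=0.7800 tY=0.9007  stride 1/|dx|=2.0000 1/|dy|=1.1547
    cross x-line → (5,5), t=0.7800
    cross y-line → (5,4), t=0.9007
    cross y-line → (5,3), t=2.0554 (wall)
  → r_2 = 2.0554
beam 3: φ=45°, α=30°
  d=(0.8660,0.5000)  start (4,5)  tX=0.4503 tY=0.4400  stride 1/|dx|=1.1547 1/|dy|=2.0000
    cross y-line → (4,6), t=0.4400
    cross x-line → (5,6), t=0.4503
    cross x-line → (6,6), t=1.6050
    cross y-line → (6,7), t=2.4400 (wall)
  → r_3 = 2.4400
beam 4: φ=135°, α=120°
  d=(-0.5000,0.8660)  start (4,5)  tX=1.2200 tY=0.2540  stride 1/|dx|=2.0000 1/|dy|=1.1547
    cross y-line → (4,6), t=0.2540
    cross x-line → (3,6), t=1.2200
    cross y-line → (3,7), t=1.4087 (wall)
  → r_4 = 1.4087

ranges = [4.1685, 2.0554, 2.4400, 1.4087]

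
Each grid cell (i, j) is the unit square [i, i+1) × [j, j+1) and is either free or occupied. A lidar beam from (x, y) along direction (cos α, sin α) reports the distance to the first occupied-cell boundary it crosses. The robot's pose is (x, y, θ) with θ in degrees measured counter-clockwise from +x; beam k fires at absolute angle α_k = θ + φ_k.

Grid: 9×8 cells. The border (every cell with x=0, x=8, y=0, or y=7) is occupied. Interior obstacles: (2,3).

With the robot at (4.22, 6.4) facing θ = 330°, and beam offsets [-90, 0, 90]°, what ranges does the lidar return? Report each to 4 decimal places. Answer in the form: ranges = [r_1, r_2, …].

beam 1: φ=-90°, α=240°
  d=(-0.5000,-0.8660)  start (4,6)  tX=0.4400 tY=0.4619  stride 1/|dx|=2.0000 1/|dy|=1.1547
    cross x-line → (3,6), t=0.4400
    cross y-line → (3,5), t=0.4619
    cross y-line → (3,4), t=1.6166
    cross x-line → (2,4), t=2.4400
    cross y-line → (2,3), t=2.7713 (wall)
  → r_1 = 2.7713
beam 2: φ=0°, α=330°
  d=(0.8660,-0.5000)  start (4,6)  tX=0.9007 tY=0.8000  stride 1/|dx|=1.1547 1/|dy|=2.0000
    cross y-line → (4,5), t=0.8000
    cross x-line → (5,5), t=0.9007
    cross x-line → (6,5), t=2.0554
    cross y-line → (6,4), t=2.8000
    cross x-line → (7,4), t=3.2101
    cross x-line → (8,4), t=4.3648 (wall)
  → r_2 = 4.3648
beam 3: φ=90°, α=60°
  d=(0.5000,0.8660)  start (4,6)  tX=1.5600 tY=0.6928  stride 1/|dx|=2.0000 1/|dy|=1.1547
    cross y-line → (4,7), t=0.6928 (wall)
  → r_3 = 0.6928

ranges = [2.7713, 4.3648, 0.6928]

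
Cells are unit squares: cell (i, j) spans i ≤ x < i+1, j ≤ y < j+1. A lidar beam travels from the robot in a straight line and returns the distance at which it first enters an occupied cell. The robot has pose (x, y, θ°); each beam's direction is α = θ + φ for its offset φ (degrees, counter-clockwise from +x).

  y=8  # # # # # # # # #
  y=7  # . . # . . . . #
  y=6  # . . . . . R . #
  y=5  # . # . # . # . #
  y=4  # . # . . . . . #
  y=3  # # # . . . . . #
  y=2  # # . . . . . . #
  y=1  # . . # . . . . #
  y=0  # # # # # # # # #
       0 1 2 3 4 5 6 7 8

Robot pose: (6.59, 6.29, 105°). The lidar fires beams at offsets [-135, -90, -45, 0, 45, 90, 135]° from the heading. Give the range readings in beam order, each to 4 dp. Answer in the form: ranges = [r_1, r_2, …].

ranges = [1.6281, 1.4597, 1.9745, 1.7703, 2.9907, 1.6461, 0.3349]

beam 1: φ=-135°, α=330°
  dir = (cos 330°, sin 330°) = (0.8660, -0.5000); from cell (6,6)
  next x-line at t=0.4734, next y-line at t=0.5800; Δt_x=1.1547, Δt_y=2.0000
    x: enter (7,6) at t=0.4734
    y: enter (7,5) at t=0.5800
    x: enter (8,5) at t=1.6281 ← occupied
  → r_1 = 1.6281
beam 2: φ=-90°, α=15°
  dir = (cos 15°, sin 15°) = (0.9659, 0.2588); from cell (6,6)
  next x-line at t=0.4245, next y-line at t=2.7432; Δt_x=1.0353, Δt_y=3.8637
    x: enter (7,6) at t=0.4245
    x: enter (8,6) at t=1.4597 ← occupied
  → r_2 = 1.4597
beam 3: φ=-45°, α=60°
  dir = (cos 60°, sin 60°) = (0.5000, 0.8660); from cell (6,6)
  next x-line at t=0.8200, next y-line at t=0.8198; Δt_x=2.0000, Δt_y=1.1547
    y: enter (6,7) at t=0.8198
    x: enter (7,7) at t=0.8200
    y: enter (7,8) at t=1.9745 ← occupied
  → r_3 = 1.9745
beam 4: φ=0°, α=105°
  dir = (cos 105°, sin 105°) = (-0.2588, 0.9659); from cell (6,6)
  next x-line at t=2.2796, next y-line at t=0.7350; Δt_x=3.8637, Δt_y=1.0353
    y: enter (6,7) at t=0.7350
    y: enter (6,8) at t=1.7703 ← occupied
  → r_4 = 1.7703
beam 5: φ=45°, α=150°
  dir = (cos 150°, sin 150°) = (-0.8660, 0.5000); from cell (6,6)
  next x-line at t=0.6813, next y-line at t=1.4200; Δt_x=1.1547, Δt_y=2.0000
    x: enter (5,6) at t=0.6813
    y: enter (5,7) at t=1.4200
    x: enter (4,7) at t=1.8360
    x: enter (3,7) at t=2.9907 ← occupied
  → r_5 = 2.9907
beam 6: φ=90°, α=195°
  dir = (cos 195°, sin 195°) = (-0.9659, -0.2588); from cell (6,6)
  next x-line at t=0.6108, next y-line at t=1.1205; Δt_x=1.0353, Δt_y=3.8637
    x: enter (5,6) at t=0.6108
    y: enter (5,5) at t=1.1205
    x: enter (4,5) at t=1.6461 ← occupied
  → r_6 = 1.6461
beam 7: φ=135°, α=240°
  dir = (cos 240°, sin 240°) = (-0.5000, -0.8660); from cell (6,6)
  next x-line at t=1.1800, next y-line at t=0.3349; Δt_x=2.0000, Δt_y=1.1547
    y: enter (6,5) at t=0.3349 ← occupied
  → r_7 = 0.3349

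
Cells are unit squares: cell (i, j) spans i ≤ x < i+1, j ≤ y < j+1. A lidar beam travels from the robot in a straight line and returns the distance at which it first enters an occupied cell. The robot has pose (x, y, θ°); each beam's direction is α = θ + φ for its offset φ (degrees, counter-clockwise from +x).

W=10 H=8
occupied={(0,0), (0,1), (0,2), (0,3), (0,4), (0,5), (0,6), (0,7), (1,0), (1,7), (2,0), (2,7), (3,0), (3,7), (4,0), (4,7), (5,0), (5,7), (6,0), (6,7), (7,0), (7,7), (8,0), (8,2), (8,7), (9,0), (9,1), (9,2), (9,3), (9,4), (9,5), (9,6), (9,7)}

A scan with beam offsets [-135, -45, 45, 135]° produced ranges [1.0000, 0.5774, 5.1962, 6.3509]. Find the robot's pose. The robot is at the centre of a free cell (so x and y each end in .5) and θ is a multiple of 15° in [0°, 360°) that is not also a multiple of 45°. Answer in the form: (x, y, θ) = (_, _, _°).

Candidates: 47 free-cell centres × 16 headings = 752 poses. Raycast each; keep the one whose scan matches to 4 dp.
  (4.5, 4.5, 330°): beam 1 = 3.6235 ≠ 1.0000 ✗
  (1.5, 4.5, 120°): beam 1 = 6.7293 ≠ 1.0000 ✗
  (7.5, 5.5, 195°): beam 1 = 1.7321 ≠ 1.0000 ✗
  …
  (4.5, 1.5, 345°): r_1=1.0000, r_2=0.5774, r_3=5.1962, r_4=6.3509 — all match ✓
Unique over the lattice → pose = (4.5, 1.5, 345°).

(x, y, θ) = (4.5, 1.5, 345°)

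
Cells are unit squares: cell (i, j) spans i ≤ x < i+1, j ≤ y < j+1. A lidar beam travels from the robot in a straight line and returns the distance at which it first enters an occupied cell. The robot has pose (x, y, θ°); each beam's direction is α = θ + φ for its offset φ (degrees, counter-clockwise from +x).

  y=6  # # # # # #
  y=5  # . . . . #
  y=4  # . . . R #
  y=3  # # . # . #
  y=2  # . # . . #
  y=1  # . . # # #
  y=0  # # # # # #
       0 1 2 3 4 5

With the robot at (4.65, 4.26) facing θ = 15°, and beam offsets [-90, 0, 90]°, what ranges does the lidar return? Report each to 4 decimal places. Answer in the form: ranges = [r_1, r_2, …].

beam 1: φ=-90°, α=285°
  d=(0.2588,-0.9659)  start (4,4)  tX=1.3523 tY=0.2692  stride 1/|dx|=3.8637 1/|dy|=1.0353
    cross y-line → (4,3), t=0.2692
    cross y-line → (4,2), t=1.3044
    cross x-line → (5,2), t=1.3523 (wall)
  → r_1 = 1.3523
beam 2: φ=0°, α=15°
  d=(0.9659,0.2588)  start (4,4)  tX=0.3623 tY=2.8591  stride 1/|dx|=1.0353 1/|dy|=3.8637
    cross x-line → (5,4), t=0.3623 (wall)
  → r_2 = 0.3623
beam 3: φ=90°, α=105°
  d=(-0.2588,0.9659)  start (4,4)  tX=2.5114 tY=0.7661  stride 1/|dx|=3.8637 1/|dy|=1.0353
    cross y-line → (4,5), t=0.7661
    cross y-line → (4,6), t=1.8014 (wall)
  → r_3 = 1.8014

ranges = [1.3523, 0.3623, 1.8014]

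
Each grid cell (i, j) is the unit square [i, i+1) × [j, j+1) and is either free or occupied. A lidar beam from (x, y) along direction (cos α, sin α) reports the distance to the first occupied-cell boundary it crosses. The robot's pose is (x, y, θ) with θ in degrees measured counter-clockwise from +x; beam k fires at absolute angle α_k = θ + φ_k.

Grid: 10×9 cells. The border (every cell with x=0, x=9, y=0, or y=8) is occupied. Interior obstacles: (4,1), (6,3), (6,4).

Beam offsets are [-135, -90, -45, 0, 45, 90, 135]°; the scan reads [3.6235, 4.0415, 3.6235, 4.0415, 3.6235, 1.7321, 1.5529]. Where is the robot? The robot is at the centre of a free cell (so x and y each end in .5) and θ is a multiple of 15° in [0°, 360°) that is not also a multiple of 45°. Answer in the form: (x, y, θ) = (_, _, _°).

The pose lattice has 53·16 = 848 candidates. Test each by forward raycasting.
  (6.5, 6.5, 255°): beam 1 = 1.7321 ≠ 3.6235 ✗
  (2.5, 7.5, 165°): beam 1 = 1.0000 ≠ 3.6235 ✗
  (1.5, 6.5, 345°): beam 1 = 0.5774 ≠ 3.6235 ✗
  …
  (4.5, 4.5, 240°): r_1=3.6235, r_2=4.0415, r_3=3.6235, r_4=4.0415, r_5=3.6235, r_6=1.7321, r_7=1.5529 — all match ✓
Unique over the lattice → pose = (4.5, 4.5, 240°).

(x, y, θ) = (4.5, 4.5, 240°)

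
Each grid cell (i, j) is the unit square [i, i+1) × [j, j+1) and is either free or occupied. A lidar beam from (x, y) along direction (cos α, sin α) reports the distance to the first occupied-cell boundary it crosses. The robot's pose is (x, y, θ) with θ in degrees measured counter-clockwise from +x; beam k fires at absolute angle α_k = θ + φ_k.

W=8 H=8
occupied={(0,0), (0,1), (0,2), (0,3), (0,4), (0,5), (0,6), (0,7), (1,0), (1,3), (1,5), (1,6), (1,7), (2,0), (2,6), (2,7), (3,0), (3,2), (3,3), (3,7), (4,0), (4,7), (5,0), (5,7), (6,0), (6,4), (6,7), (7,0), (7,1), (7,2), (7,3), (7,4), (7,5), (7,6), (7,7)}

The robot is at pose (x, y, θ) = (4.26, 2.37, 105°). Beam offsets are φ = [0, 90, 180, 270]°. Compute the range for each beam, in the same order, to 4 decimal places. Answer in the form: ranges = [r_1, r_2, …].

beam 1: φ=0°, α=105°
  cosα=-0.2588 sinα=0.9659 | (4,2) | tMaxX 1.0046 tMaxY 0.6522 | tΔX 3.8637 tΔY 1.0353
    t=0.6522 [y] (4,3)
    t=1.0046 [x] (3,3) — stop
  → r_1 = 1.0046
beam 2: φ=90°, α=195°
  cosα=-0.9659 sinα=-0.2588 | (4,2) | tMaxX 0.2692 tMaxY 1.4296 | tΔX 1.0353 tΔY 3.8637
    t=0.2692 [x] (3,2) — stop
  → r_2 = 0.2692
beam 3: φ=180°, α=285°
  cosα=0.2588 sinα=-0.9659 | (4,2) | tMaxX 2.8591 tMaxY 0.3831 | tΔX 3.8637 tΔY 1.0353
    t=0.3831 [y] (4,1)
    t=1.4183 [y] (4,0) — stop
  → r_3 = 1.4183
beam 4: φ=270°, α=15°
  cosα=0.9659 sinα=0.2588 | (4,2) | tMaxX 0.7661 tMaxY 2.4341 | tΔX 1.0353 tΔY 3.8637
    t=0.7661 [x] (5,2)
    t=1.8014 [x] (6,2)
    t=2.4341 [y] (6,3)
    t=2.8367 [x] (7,3) — stop
  → r_4 = 2.8367

ranges = [1.0046, 0.2692, 1.4183, 2.8367]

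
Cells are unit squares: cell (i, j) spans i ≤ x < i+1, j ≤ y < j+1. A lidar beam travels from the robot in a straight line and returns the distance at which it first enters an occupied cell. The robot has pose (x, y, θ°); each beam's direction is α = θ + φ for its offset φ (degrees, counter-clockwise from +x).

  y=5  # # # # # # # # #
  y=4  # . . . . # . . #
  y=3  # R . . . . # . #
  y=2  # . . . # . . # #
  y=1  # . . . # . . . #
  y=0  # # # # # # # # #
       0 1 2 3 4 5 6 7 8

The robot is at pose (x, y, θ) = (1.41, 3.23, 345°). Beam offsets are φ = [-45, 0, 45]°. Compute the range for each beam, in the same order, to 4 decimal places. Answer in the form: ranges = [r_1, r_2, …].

ranges = [2.5750, 2.6814, 3.5400]

beam 1: φ=-45°, α=300°
  direction (0.5000, -0.8660); cell (1,3); t to first gridline: x 1.1800, y 0.2656 (then +2.0000 / +1.1547)
    (1,2) via y @ 0.2656
    (2,2) via x @ 1.1800
    (2,1) via y @ 1.4203
    (2,0) via y @ 2.5750  # hit
  → r_1 = 2.5750
beam 2: φ=0°, α=345°
  direction (0.9659, -0.2588); cell (1,3); t to first gridline: x 0.6108, y 0.8887 (then +1.0353 / +3.8637)
    (2,3) via x @ 0.6108
    (2,2) via y @ 0.8887
    (3,2) via x @ 1.6461
    (4,2) via x @ 2.6814  # hit
  → r_2 = 2.6814
beam 3: φ=45°, α=30°
  direction (0.8660, 0.5000); cell (1,3); t to first gridline: x 0.6813, y 1.5400 (then +1.1547 / +2.0000)
    (2,3) via x @ 0.6813
    (2,4) via y @ 1.5400
    (3,4) via x @ 1.8360
    (4,4) via x @ 2.9907
    (4,5) via y @ 3.5400  # hit
  → r_3 = 3.5400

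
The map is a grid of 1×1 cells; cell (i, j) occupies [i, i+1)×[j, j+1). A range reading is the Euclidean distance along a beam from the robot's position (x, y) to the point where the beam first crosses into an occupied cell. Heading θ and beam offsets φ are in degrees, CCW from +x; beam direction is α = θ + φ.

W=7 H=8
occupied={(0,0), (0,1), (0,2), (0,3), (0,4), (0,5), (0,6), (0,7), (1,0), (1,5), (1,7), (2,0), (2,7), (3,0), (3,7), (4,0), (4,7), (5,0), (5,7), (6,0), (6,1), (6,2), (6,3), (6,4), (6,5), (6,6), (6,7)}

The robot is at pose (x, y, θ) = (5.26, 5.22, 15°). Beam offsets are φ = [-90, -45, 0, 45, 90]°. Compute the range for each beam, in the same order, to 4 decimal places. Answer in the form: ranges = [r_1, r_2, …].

ranges = [2.8591, 0.8545, 0.7661, 1.4800, 1.8428]

beam 1: φ=-90°, α=285°
  cosα=0.2588 sinα=-0.9659 | (5,5) | tMaxX 2.8591 tMaxY 0.2278 | tΔX 3.8637 tΔY 1.0353
    t=0.2278 [y] (5,4)
    t=1.2630 [y] (5,3)
    t=2.2983 [y] (5,2)
    t=2.8591 [x] (6,2) — stop
  → r_1 = 2.8591
beam 2: φ=-45°, α=330°
  cosα=0.8660 sinα=-0.5000 | (5,5) | tMaxX 0.8545 tMaxY 0.4400 | tΔX 1.1547 tΔY 2.0000
    t=0.4400 [y] (5,4)
    t=0.8545 [x] (6,4) — stop
  → r_2 = 0.8545
beam 3: φ=0°, α=15°
  cosα=0.9659 sinα=0.2588 | (5,5) | tMaxX 0.7661 tMaxY 3.0137 | tΔX 1.0353 tΔY 3.8637
    t=0.7661 [x] (6,5) — stop
  → r_3 = 0.7661
beam 4: φ=45°, α=60°
  cosα=0.5000 sinα=0.8660 | (5,5) | tMaxX 1.4800 tMaxY 0.9007 | tΔX 2.0000 tΔY 1.1547
    t=0.9007 [y] (5,6)
    t=1.4800 [x] (6,6) — stop
  → r_4 = 1.4800
beam 5: φ=90°, α=105°
  cosα=-0.2588 sinα=0.9659 | (5,5) | tMaxX 1.0046 tMaxY 0.8075 | tΔX 3.8637 tΔY 1.0353
    t=0.8075 [y] (5,6)
    t=1.0046 [x] (4,6)
    t=1.8428 [y] (4,7) — stop
  → r_5 = 1.8428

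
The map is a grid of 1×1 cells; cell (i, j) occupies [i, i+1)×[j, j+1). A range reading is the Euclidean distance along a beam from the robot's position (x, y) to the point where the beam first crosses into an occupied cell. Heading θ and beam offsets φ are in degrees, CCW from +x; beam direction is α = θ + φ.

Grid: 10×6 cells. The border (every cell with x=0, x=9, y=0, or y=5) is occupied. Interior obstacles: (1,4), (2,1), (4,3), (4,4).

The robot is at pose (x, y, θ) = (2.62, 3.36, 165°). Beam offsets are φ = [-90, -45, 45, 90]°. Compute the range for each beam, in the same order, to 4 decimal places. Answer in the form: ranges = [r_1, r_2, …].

ranges = [1.6979, 1.2400, 1.8706, 1.4080]

beam 1: φ=-90°, α=75°
  d=(0.2588,0.9659)  start (2,3)  tX=1.4682 tY=0.6626  stride 1/|dx|=3.8637 1/|dy|=1.0353
    cross y-line → (2,4), t=0.6626
    cross x-line → (3,4), t=1.4682
    cross y-line → (3,5), t=1.6979 (wall)
  → r_1 = 1.6979
beam 2: φ=-45°, α=120°
  d=(-0.5000,0.8660)  start (2,3)  tX=1.2400 tY=0.7390  stride 1/|dx|=2.0000 1/|dy|=1.1547
    cross y-line → (2,4), t=0.7390
    cross x-line → (1,4), t=1.2400 (wall)
  → r_2 = 1.2400
beam 3: φ=45°, α=210°
  d=(-0.8660,-0.5000)  start (2,3)  tX=0.7159 tY=0.7200  stride 1/|dx|=1.1547 1/|dy|=2.0000
    cross x-line → (1,3), t=0.7159
    cross y-line → (1,2), t=0.7200
    cross x-line → (0,2), t=1.8706 (wall)
  → r_3 = 1.8706
beam 4: φ=90°, α=255°
  d=(-0.2588,-0.9659)  start (2,3)  tX=2.3955 tY=0.3727  stride 1/|dx|=3.8637 1/|dy|=1.0353
    cross y-line → (2,2), t=0.3727
    cross y-line → (2,1), t=1.4080 (wall)
  → r_4 = 1.4080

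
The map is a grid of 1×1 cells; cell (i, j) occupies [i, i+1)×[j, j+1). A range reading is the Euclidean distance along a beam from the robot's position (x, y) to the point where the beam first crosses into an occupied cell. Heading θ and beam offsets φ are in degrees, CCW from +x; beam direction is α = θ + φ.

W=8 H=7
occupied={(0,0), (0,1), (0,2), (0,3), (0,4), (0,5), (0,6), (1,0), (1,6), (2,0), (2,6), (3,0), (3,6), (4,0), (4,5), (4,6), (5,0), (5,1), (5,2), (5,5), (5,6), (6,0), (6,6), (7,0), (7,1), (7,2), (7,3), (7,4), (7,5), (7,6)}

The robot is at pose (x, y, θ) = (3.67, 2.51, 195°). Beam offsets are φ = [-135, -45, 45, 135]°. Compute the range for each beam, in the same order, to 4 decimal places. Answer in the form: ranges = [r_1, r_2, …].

beam 1: φ=-135°, α=60°
  d=(0.5000,0.8660)  start (3,2)  tX=0.6600 tY=0.5658  stride 1/|dx|=2.0000 1/|dy|=1.1547
    cross y-line → (3,3), t=0.5658
    cross x-line → (4,3), t=0.6600
    cross y-line → (4,4), t=1.7205
    cross x-line → (5,4), t=2.6600
    cross y-line → (5,5), t=2.8752 (wall)
  → r_1 = 2.8752
beam 2: φ=-45°, α=150°
  d=(-0.8660,0.5000)  start (3,2)  tX=0.7736 tY=0.9800  stride 1/|dx|=1.1547 1/|dy|=2.0000
    cross x-line → (2,2), t=0.7736
    cross y-line → (2,3), t=0.9800
    cross x-line → (1,3), t=1.9283
    cross y-line → (1,4), t=2.9800
    cross x-line → (0,4), t=3.0831 (wall)
  → r_2 = 3.0831
beam 3: φ=45°, α=240°
  d=(-0.5000,-0.8660)  start (3,2)  tX=1.3400 tY=0.5889  stride 1/|dx|=2.0000 1/|dy|=1.1547
    cross y-line → (3,1), t=0.5889
    cross x-line → (2,1), t=1.3400
    cross y-line → (2,0), t=1.7436 (wall)
  → r_3 = 1.7436
beam 4: φ=135°, α=330°
  d=(0.8660,-0.5000)  start (3,2)  tX=0.3811 tY=1.0200  stride 1/|dx|=1.1547 1/|dy|=2.0000
    cross x-line → (4,2), t=0.3811
    cross y-line → (4,1), t=1.0200
    cross x-line → (5,1), t=1.5358 (wall)
  → r_4 = 1.5358

ranges = [2.8752, 3.0831, 1.7436, 1.5358]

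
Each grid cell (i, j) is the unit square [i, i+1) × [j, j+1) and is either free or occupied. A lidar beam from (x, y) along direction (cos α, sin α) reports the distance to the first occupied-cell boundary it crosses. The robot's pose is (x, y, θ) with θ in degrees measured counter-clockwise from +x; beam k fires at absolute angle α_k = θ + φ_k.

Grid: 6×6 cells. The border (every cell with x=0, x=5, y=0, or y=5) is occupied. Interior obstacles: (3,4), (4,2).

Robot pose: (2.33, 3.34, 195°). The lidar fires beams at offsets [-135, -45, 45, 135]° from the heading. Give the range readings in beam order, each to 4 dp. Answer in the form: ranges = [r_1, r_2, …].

ranges = [1.3400, 1.5358, 2.6600, 1.9283]

beam 1: φ=-135°, α=60°
  direction (0.5000, 0.8660); cell (2,3); t to first gridline: x 1.3400, y 0.7621 (then +2.0000 / +1.1547)
    (2,4) via y @ 0.7621
    (3,4) via x @ 1.3400  # hit
  → r_1 = 1.3400
beam 2: φ=-45°, α=150°
  direction (-0.8660, 0.5000); cell (2,3); t to first gridline: x 0.3811, y 1.3200 (then +1.1547 / +2.0000)
    (1,3) via x @ 0.3811
    (1,4) via y @ 1.3200
    (0,4) via x @ 1.5358  # hit
  → r_2 = 1.5358
beam 3: φ=45°, α=240°
  direction (-0.5000, -0.8660); cell (2,3); t to first gridline: x 0.6600, y 0.3926 (then +2.0000 / +1.1547)
    (2,2) via y @ 0.3926
    (1,2) via x @ 0.6600
    (1,1) via y @ 1.5473
    (0,1) via x @ 2.6600  # hit
  → r_3 = 2.6600
beam 4: φ=135°, α=330°
  direction (0.8660, -0.5000); cell (2,3); t to first gridline: x 0.7736, y 0.6800 (then +1.1547 / +2.0000)
    (2,2) via y @ 0.6800
    (3,2) via x @ 0.7736
    (4,2) via x @ 1.9283  # hit
  → r_4 = 1.9283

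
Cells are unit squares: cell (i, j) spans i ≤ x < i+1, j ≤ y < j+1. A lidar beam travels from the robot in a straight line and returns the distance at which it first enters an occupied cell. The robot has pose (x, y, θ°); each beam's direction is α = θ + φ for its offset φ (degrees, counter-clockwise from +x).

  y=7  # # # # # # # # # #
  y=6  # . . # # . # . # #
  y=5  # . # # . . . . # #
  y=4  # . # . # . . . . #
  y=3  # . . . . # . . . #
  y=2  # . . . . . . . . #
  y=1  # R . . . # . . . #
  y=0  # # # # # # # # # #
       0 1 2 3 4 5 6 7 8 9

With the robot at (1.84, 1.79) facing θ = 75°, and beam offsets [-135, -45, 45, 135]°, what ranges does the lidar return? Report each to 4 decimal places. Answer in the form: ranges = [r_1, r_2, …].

beam 1: φ=-135°, α=300°
  cosα=0.5000 sinα=-0.8660 | (1,1) | tMaxX 0.3200 tMaxY 0.9122 | tΔX 2.0000 tΔY 1.1547
    t=0.3200 [x] (2,1)
    t=0.9122 [y] (2,0) — stop
  → r_1 = 0.9122
beam 2: φ=-45°, α=30°
  cosα=0.8660 sinα=0.5000 | (1,1) | tMaxX 0.1848 tMaxY 0.4200 | tΔX 1.1547 tΔY 2.0000
    t=0.1848 [x] (2,1)
    t=0.4200 [y] (2,2)
    t=1.3395 [x] (3,2)
    t=2.4200 [y] (3,3)
    t=2.4942 [x] (4,3)
    t=3.6489 [x] (5,3) — stop
  → r_2 = 3.6489
beam 3: φ=45°, α=120°
  cosα=-0.5000 sinα=0.8660 | (1,1) | tMaxX 1.6800 tMaxY 0.2425 | tΔX 2.0000 tΔY 1.1547
    t=0.2425 [y] (1,2)
    t=1.3972 [y] (1,3)
    t=1.6800 [x] (0,3) — stop
  → r_3 = 1.6800
beam 4: φ=135°, α=210°
  cosα=-0.8660 sinα=-0.5000 | (1,1) | tMaxX 0.9699 tMaxY 1.5800 | tΔX 1.1547 tΔY 2.0000
    t=0.9699 [x] (0,1) — stop
  → r_4 = 0.9699

ranges = [0.9122, 3.6489, 1.6800, 0.9699]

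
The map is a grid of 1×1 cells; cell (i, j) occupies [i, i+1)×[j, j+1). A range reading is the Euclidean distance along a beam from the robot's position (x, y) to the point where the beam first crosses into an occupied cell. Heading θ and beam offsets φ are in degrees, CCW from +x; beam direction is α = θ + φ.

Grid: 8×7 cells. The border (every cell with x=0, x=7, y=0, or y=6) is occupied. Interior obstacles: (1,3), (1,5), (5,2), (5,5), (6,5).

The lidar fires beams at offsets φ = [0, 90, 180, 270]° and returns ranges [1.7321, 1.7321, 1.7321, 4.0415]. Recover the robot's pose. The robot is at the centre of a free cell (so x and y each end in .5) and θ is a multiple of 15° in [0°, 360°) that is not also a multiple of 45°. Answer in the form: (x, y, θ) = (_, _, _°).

(x, y, θ) = (3.5, 4.5, 30°)

The pose lattice has 25·16 = 400 candidates. Test each by forward raycasting.
  (5.5, 4.5, 210°): beam 1 = 5.1962 ≠ 1.7321 ✗
  (4.5, 4.5, 150°): beam 1 = 2.8868 ≠ 1.7321 ✗
  (4.5, 4.5, 165°): beam 1 = 2.5882 ≠ 1.7321 ✗
  (2.5, 3.5, 75°): beam 1 = 2.5882 ≠ 1.7321 ✗
  …
  (3.5, 4.5, 30°): r_1=1.7321, r_2=1.7321, r_3=1.7321, r_4=4.0415 — all match ✓
No second candidate reproduces the full scan.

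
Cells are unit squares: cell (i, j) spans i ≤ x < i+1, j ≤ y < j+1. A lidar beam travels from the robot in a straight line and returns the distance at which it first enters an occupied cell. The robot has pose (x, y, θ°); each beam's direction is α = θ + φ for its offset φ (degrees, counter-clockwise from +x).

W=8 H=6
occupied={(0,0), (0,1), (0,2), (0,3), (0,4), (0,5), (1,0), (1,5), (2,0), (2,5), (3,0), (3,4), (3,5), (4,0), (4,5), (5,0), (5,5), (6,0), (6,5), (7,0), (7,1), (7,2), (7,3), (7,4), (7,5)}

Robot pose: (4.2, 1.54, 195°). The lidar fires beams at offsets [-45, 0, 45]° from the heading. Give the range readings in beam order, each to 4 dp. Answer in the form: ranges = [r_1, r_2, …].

ranges = [3.6950, 2.0864, 0.6235]

beam 1: φ=-45°, α=150°
  dir = (cos 150°, sin 150°) = (-0.8660, 0.5000); from cell (4,1)
  next x-line at t=0.2309, next y-line at t=0.9200; Δt_x=1.1547, Δt_y=2.0000
    x: enter (3,1) at t=0.2309
    y: enter (3,2) at t=0.9200
    x: enter (2,2) at t=1.3856
    x: enter (1,2) at t=2.5403
    y: enter (1,3) at t=2.9200
    x: enter (0,3) at t=3.6950 ← occupied
  → r_1 = 3.6950
beam 2: φ=0°, α=195°
  dir = (cos 195°, sin 195°) = (-0.9659, -0.2588); from cell (4,1)
  next x-line at t=0.2071, next y-line at t=2.0864; Δt_x=1.0353, Δt_y=3.8637
    x: enter (3,1) at t=0.2071
    x: enter (2,1) at t=1.2423
    y: enter (2,0) at t=2.0864 ← occupied
  → r_2 = 2.0864
beam 3: φ=45°, α=240°
  dir = (cos 240°, sin 240°) = (-0.5000, -0.8660); from cell (4,1)
  next x-line at t=0.4000, next y-line at t=0.6235; Δt_x=2.0000, Δt_y=1.1547
    x: enter (3,1) at t=0.4000
    y: enter (3,0) at t=0.6235 ← occupied
  → r_3 = 0.6235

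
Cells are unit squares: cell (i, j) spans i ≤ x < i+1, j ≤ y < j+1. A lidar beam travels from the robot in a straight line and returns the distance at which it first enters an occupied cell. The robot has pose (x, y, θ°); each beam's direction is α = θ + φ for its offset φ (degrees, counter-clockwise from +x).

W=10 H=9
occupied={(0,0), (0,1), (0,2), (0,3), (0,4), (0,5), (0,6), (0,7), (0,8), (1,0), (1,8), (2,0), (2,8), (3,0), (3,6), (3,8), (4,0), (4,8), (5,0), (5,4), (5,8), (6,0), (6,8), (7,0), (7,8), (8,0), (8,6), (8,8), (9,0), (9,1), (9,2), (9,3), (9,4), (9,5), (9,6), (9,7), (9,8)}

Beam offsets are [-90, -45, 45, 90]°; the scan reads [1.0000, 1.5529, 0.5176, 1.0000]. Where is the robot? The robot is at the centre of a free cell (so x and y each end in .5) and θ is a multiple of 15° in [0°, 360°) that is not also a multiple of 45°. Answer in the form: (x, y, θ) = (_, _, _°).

Candidates: 53 free-cell centres × 16 headings = 848 poses. Raycast each; keep the one whose scan matches to 4 dp.
  (7.5, 4.5, 60°): beam 1 = 1.7321 ≠ 1.0000 ✗
  (3.5, 4.5, 300°): beam 1 = 2.8868 ≠ 1.0000 ✗
  (2.5, 3.5, 150°): beam 1 = 2.8868 ≠ 1.0000 ✗
  (7.5, 5.5, 240°): beam 1 = 5.0000 ≠ 1.0000 ✗
  …
  (7.5, 7.5, 60°): r_1=1.0000, r_2=1.5529, r_3=0.5176, r_4=1.0000 — all match ✓
Only this pose fits every beam.

(x, y, θ) = (7.5, 7.5, 60°)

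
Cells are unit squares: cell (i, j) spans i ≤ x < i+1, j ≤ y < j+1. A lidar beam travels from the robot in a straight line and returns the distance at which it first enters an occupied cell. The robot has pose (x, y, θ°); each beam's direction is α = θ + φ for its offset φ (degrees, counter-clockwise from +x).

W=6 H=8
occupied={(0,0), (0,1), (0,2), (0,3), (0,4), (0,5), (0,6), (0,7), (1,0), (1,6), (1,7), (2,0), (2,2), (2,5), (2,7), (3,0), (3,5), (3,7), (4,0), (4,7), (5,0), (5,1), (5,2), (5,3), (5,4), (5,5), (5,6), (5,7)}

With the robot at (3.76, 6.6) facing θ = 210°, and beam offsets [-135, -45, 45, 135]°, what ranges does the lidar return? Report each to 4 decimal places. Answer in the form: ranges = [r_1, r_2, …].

ranges = [0.4141, 1.5455, 0.6212, 1.2837]

beam 1: φ=-135°, α=75°
  d=(0.2588,0.9659)  start (3,6)  tX=0.9273 tY=0.4141  stride 1/|dx|=3.8637 1/|dy|=1.0353
    cross y-line → (3,7), t=0.4141 (wall)
  → r_1 = 0.4141
beam 2: φ=-45°, α=165°
  d=(-0.9659,0.2588)  start (3,6)  tX=0.7868 tY=1.5455  stride 1/|dx|=1.0353 1/|dy|=3.8637
    cross x-line → (2,6), t=0.7868
    cross y-line → (2,7), t=1.5455 (wall)
  → r_2 = 1.5455
beam 3: φ=45°, α=255°
  d=(-0.2588,-0.9659)  start (3,6)  tX=2.9364 tY=0.6212  stride 1/|dx|=3.8637 1/|dy|=1.0353
    cross y-line → (3,5), t=0.6212 (wall)
  → r_3 = 0.6212
beam 4: φ=135°, α=345°
  d=(0.9659,-0.2588)  start (3,6)  tX=0.2485 tY=2.3182  stride 1/|dx|=1.0353 1/|dy|=3.8637
    cross x-line → (4,6), t=0.2485
    cross x-line → (5,6), t=1.2837 (wall)
  → r_4 = 1.2837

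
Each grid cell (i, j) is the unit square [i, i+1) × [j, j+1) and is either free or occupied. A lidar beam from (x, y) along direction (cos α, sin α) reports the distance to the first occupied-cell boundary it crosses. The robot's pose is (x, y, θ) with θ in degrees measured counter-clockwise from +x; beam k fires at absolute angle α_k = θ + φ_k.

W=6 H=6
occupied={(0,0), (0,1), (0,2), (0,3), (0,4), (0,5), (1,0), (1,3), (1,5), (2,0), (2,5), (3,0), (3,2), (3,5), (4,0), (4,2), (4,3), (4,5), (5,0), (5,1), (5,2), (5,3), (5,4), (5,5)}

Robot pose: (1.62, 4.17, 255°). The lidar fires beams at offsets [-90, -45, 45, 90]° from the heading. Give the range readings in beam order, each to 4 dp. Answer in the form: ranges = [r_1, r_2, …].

beam 1: φ=-90°, α=165°
  cosα=-0.9659 sinα=0.2588 | (1,4) | tMaxX 0.6419 tMaxY 3.2069 | tΔX 1.0353 tΔY 3.8637
    t=0.6419 [x] (0,4) — stop
  → r_1 = 0.6419
beam 2: φ=-45°, α=210°
  cosα=-0.8660 sinα=-0.5000 | (1,4) | tMaxX 0.7159 tMaxY 0.3400 | tΔX 1.1547 tΔY 2.0000
    t=0.3400 [y] (1,3) — stop
  → r_2 = 0.3400
beam 3: φ=45°, α=300°
  cosα=0.5000 sinα=-0.8660 | (1,4) | tMaxX 0.7600 tMaxY 0.1963 | tΔX 2.0000 tΔY 1.1547
    t=0.1963 [y] (1,3) — stop
  → r_3 = 0.1963
beam 4: φ=90°, α=345°
  cosα=0.9659 sinα=-0.2588 | (1,4) | tMaxX 0.3934 tMaxY 0.6568 | tΔX 1.0353 tΔY 3.8637
    t=0.3934 [x] (2,4)
    t=0.6568 [y] (2,3)
    t=1.4287 [x] (3,3)
    t=2.4640 [x] (4,3) — stop
  → r_4 = 2.4640

ranges = [0.6419, 0.3400, 0.1963, 2.4640]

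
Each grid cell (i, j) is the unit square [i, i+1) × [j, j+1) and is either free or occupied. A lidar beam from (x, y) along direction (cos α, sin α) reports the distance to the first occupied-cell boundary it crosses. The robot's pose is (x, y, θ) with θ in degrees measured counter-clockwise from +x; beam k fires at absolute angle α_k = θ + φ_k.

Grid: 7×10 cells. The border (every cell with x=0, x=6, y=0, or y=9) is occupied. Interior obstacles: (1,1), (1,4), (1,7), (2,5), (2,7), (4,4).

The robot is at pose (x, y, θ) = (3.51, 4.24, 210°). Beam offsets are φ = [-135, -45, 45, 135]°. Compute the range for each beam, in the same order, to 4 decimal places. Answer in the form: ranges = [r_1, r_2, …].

ranges = [4.9279, 1.5633, 3.3543, 0.5073]

beam 1: φ=-135°, α=75°
  d=(0.2588,0.9659)  start (3,4)  tX=1.8932 tY=0.7868  stride 1/|dx|=3.8637 1/|dy|=1.0353
    cross y-line → (3,5), t=0.7868
    cross y-line → (3,6), t=1.8221
    cross x-line → (4,6), t=1.8932
    cross y-line → (4,7), t=2.8574
    cross y-line → (4,8), t=3.8926
    cross y-line → (4,9), t=4.9279 (wall)
  → r_1 = 4.9279
beam 2: φ=-45°, α=165°
  d=(-0.9659,0.2588)  start (3,4)  tX=0.5280 tY=2.9364  stride 1/|dx|=1.0353 1/|dy|=3.8637
    cross x-line → (2,4), t=0.5280
    cross x-line → (1,4), t=1.5633 (wall)
  → r_2 = 1.5633
beam 3: φ=45°, α=255°
  d=(-0.2588,-0.9659)  start (3,4)  tX=1.9705 tY=0.2485  stride 1/|dx|=3.8637 1/|dy|=1.0353
    cross y-line → (3,3), t=0.2485
    cross y-line → (3,2), t=1.2837
    cross x-line → (2,2), t=1.9705
    cross y-line → (2,1), t=2.3190
    cross y-line → (2,0), t=3.3543 (wall)
  → r_3 = 3.3543
beam 4: φ=135°, α=345°
  d=(0.9659,-0.2588)  start (3,4)  tX=0.5073 tY=0.9273  stride 1/|dx|=1.0353 1/|dy|=3.8637
    cross x-line → (4,4), t=0.5073 (wall)
  → r_4 = 0.5073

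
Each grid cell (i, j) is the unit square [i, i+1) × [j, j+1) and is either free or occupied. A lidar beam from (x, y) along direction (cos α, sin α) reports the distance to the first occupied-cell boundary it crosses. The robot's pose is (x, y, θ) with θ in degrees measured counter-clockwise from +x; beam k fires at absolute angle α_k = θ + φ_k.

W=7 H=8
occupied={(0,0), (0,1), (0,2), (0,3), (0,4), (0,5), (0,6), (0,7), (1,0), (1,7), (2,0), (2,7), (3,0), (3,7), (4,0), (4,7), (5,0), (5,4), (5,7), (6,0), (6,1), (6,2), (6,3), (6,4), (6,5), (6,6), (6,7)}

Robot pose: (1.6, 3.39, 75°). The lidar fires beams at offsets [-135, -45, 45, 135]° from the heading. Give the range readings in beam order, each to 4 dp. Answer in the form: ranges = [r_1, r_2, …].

ranges = [2.7597, 5.0807, 1.2000, 0.6928]

beam 1: φ=-135°, α=300°
  cosα=0.5000 sinα=-0.8660 | (1,3) | tMaxX 0.8000 tMaxY 0.4503 | tΔX 2.0000 tΔY 1.1547
    t=0.4503 [y] (1,2)
    t=0.8000 [x] (2,2)
    t=1.6050 [y] (2,1)
    t=2.7597 [y] (2,0) — stop
  → r_1 = 2.7597
beam 2: φ=-45°, α=30°
  cosα=0.8660 sinα=0.5000 | (1,3) | tMaxX 0.4619 tMaxY 1.2200 | tΔX 1.1547 tΔY 2.0000
    t=0.4619 [x] (2,3)
    t=1.2200 [y] (2,4)
    t=1.6166 [x] (3,4)
    t=2.7713 [x] (4,4)
    t=3.2200 [y] (4,5)
    t=3.9260 [x] (5,5)
    t=5.0807 [x] (6,5) — stop
  → r_2 = 5.0807
beam 3: φ=45°, α=120°
  cosα=-0.5000 sinα=0.8660 | (1,3) | tMaxX 1.2000 tMaxY 0.7044 | tΔX 2.0000 tΔY 1.1547
    t=0.7044 [y] (1,4)
    t=1.2000 [x] (0,4) — stop
  → r_3 = 1.2000
beam 4: φ=135°, α=210°
  cosα=-0.8660 sinα=-0.5000 | (1,3) | tMaxX 0.6928 tMaxY 0.7800 | tΔX 1.1547 tΔY 2.0000
    t=0.6928 [x] (0,3) — stop
  → r_4 = 0.6928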